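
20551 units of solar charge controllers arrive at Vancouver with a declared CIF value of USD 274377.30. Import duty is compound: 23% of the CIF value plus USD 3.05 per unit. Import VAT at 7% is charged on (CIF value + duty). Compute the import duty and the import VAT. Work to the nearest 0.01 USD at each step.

Ad valorem component: 274377.30 × 23% = 63106.78
Specific component: 20551 × 3.05 = 62680.55
Import duty = 63106.78 + 62680.55 = 125787.33
VAT base = CIF + duty = 274377.30 + 125787.33 = 400164.63
Import VAT = 400164.63 × 7% = 28011.52

Import duty: USD 125787.33; import VAT: USD 28011.52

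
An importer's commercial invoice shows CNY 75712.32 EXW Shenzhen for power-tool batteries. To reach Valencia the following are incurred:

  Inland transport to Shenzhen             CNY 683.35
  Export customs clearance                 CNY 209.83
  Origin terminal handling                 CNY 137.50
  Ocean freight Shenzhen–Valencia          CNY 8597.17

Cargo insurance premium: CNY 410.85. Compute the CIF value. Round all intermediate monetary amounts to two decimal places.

CIF value: CNY 85751.02

CIF = EXW price + pre-shipment costs + freight + insurance
CIF = 75712.32 + 683.35 + 209.83 + 137.50 + 8597.17 + 410.85 = 85751.02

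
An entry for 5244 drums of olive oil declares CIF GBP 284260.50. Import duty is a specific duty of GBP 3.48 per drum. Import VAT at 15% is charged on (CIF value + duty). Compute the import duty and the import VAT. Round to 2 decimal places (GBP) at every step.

Import duty: GBP 18249.12; import VAT: GBP 45376.44

Import duty = 5244 × 3.48 = 18249.12
VAT base = CIF + duty = 284260.50 + 18249.12 = 302509.62
Import VAT = 302509.62 × 15% = 45376.44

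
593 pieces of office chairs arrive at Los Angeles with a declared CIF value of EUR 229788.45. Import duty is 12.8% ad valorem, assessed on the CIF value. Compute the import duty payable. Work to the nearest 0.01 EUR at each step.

Import duty: EUR 29412.92

Import duty = 229788.45 × 12.8% = 29412.92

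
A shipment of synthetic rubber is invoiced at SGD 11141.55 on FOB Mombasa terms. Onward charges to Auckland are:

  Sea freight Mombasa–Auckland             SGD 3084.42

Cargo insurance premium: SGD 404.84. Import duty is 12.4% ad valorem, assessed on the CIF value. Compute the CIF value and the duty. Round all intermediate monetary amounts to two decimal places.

CIF value: SGD 14630.81; import duty: SGD 1814.22

CIF = FOB price + freight + insurance
CIF = 11141.55 + 3084.42 + 404.84 = 14630.81
Import duty = 14630.81 × 12.4% = 1814.22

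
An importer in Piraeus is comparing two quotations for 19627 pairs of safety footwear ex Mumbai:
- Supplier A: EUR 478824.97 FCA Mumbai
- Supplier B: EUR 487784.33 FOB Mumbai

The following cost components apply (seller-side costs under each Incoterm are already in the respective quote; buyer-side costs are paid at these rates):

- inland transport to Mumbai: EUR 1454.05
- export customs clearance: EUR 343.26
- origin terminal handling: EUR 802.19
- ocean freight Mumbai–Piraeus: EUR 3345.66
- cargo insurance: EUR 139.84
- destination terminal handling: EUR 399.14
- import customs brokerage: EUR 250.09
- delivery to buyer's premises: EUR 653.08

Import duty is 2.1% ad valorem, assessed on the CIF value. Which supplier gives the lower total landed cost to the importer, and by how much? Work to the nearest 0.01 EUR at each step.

Supplier A is cheaper by EUR 8328.47

Supplier A (FCA):
CIF value = FCA price + origin terminal + freight + insurance = 478824.97 + 802.19 + 3345.66 + 139.84 = 483112.66
Import duty = 483112.66 × 2.1% = 10145.37
Buyer bears (A): 802.19 + 3345.66 + 139.84 + 399.14 + 250.09 + 653.08 = 5590.00
Landed cost (A) = invoice 478824.97 + 5590.00 + duty 10145.37 = 494560.34
Supplier B (FOB):
CIF value = FOB price + freight + insurance = 487784.33 + 3345.66 + 139.84 = 491269.83
Import duty = 491269.83 × 2.1% = 10316.67
Buyer bears (B): 3345.66 + 139.84 + 399.14 + 250.09 + 653.08 = 4787.81
Landed cost (B) = invoice 487784.33 + 4787.81 + duty 10316.67 = 502888.81
Difference = |494560.34 − 502888.81| = 8328.47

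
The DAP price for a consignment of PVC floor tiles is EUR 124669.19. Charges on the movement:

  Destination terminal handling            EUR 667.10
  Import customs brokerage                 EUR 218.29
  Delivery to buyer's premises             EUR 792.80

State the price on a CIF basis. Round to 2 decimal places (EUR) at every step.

Not relevant to the conversion: brokerage — on the buyer under both terms; not part of either seller's price.
From DAP to CIF, the seller no longer bears: destination terminal, delivery.
CIF price = 124669.19 − 667.10 − 792.80 = 123209.29

CIF price: EUR 123209.29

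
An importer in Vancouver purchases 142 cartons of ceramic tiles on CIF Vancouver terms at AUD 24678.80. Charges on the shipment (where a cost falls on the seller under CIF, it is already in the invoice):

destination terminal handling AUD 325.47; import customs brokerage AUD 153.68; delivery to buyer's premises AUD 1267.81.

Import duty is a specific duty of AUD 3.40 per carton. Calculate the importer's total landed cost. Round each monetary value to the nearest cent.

Total landed cost: AUD 26908.56

CIF: the seller pays costs through ocean freight and marine insurance to the destination port.
The CIF price already equals the CIF value: 24678.80
Import duty = 142 × 3.40 = 482.80
Buyer bears: destination terminal 325.47 + brokerage 153.68 + delivery 1267.81 + duty 482.80 = 2229.76
Landed cost = invoice 24678.80 + 2229.76 = 26908.56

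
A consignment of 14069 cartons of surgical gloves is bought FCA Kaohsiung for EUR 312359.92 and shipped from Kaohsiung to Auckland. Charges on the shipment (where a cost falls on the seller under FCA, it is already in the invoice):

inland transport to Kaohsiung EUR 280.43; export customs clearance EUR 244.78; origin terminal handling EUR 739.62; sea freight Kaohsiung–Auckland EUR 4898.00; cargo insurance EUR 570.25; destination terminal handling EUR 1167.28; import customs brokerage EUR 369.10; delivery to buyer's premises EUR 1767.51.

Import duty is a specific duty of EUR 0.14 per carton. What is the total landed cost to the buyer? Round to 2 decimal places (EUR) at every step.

Total landed cost: EUR 323841.34

FCA: the seller delivers export-cleared goods to the carrier; the buyer bears costs from that point.
Already in the invoice (seller's account under FCA): inland to port, export clearance — exclude.
CIF value = FCA price + origin terminal + freight + insurance = 312359.92 + 739.62 + 4898.00 + 570.25 = 318567.79
Import duty = 14069 × 0.14 = 1969.66
Buyer bears: origin terminal 739.62 + freight 4898.00 + insurance 570.25 + destination terminal 1167.28 + brokerage 369.10 + delivery 1767.51 + duty 1969.66 = 11481.42
Landed cost = invoice 312359.92 + 11481.42 = 323841.34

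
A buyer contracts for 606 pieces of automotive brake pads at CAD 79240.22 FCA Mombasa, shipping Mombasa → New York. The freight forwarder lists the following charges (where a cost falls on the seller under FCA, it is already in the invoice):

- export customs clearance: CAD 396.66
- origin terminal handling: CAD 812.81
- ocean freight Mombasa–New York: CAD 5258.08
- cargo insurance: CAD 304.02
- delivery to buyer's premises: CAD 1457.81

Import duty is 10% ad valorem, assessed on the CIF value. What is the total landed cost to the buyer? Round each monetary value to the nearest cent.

Total landed cost: CAD 95634.45

FCA: the seller delivers export-cleared goods to the carrier; the buyer bears costs from that point.
Already in the invoice (seller's account under FCA): export clearance — exclude.
CIF value = FCA price + origin terminal + freight + insurance = 79240.22 + 812.81 + 5258.08 + 304.02 = 85615.13
Import duty = 85615.13 × 10% = 8561.51
Buyer bears: origin terminal 812.81 + freight 5258.08 + insurance 304.02 + delivery 1457.81 + duty 8561.51 = 16394.23
Landed cost = invoice 79240.22 + 16394.23 = 95634.45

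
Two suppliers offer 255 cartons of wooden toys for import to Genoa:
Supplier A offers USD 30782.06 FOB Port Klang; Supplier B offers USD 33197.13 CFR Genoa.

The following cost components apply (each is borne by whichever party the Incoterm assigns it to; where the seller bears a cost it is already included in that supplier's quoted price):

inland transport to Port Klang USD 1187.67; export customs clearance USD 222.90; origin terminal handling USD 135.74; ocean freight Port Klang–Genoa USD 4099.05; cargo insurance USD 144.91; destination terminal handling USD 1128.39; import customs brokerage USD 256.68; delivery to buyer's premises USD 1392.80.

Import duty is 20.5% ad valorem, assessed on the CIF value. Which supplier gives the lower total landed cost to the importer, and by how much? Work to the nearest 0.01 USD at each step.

Supplier B is cheaper by USD 2029.19

Supplier A (FOB):
CIF value = FOB price + freight + insurance = 30782.06 + 4099.05 + 144.91 = 35026.02
Import duty = 35026.02 × 20.5% = 7180.33
Buyer bears (A): 4099.05 + 144.91 + 1128.39 + 256.68 + 1392.80 = 7021.83
Landed cost (A) = invoice 30782.06 + 7021.83 + duty 7180.33 = 44984.22
Supplier B (CFR):
CIF value = CFR price + insurance = 33197.13 + 144.91 = 33342.04
Import duty = 33342.04 × 20.5% = 6835.12
Buyer bears (B): 144.91 + 1128.39 + 256.68 + 1392.80 = 2922.78
Landed cost (B) = invoice 33197.13 + 2922.78 + duty 6835.12 = 42955.03
Difference = |44984.22 − 42955.03| = 2029.19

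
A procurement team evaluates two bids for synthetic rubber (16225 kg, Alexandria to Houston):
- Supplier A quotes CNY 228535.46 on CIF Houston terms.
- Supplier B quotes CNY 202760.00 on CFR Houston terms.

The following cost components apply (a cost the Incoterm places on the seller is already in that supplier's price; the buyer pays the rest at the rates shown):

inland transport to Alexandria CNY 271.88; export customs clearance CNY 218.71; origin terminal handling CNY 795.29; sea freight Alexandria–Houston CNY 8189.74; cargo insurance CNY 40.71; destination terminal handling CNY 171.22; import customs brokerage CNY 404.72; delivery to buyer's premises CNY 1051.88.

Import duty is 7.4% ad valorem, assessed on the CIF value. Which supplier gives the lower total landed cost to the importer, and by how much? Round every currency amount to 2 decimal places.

Supplier B is cheaper by CNY 27639.12

Supplier A (CIF):
The CIF price already equals the CIF value: 228535.46
Import duty = 228535.46 × 7.4% = 16911.62
Buyer bears (A): 171.22 + 404.72 + 1051.88 = 1627.82
Landed cost (A) = invoice 228535.46 + 1627.82 + duty 16911.62 = 247074.90
Supplier B (CFR):
CIF value = CFR price + insurance = 202760.00 + 40.71 = 202800.71
Import duty = 202800.71 × 7.4% = 15007.25
Buyer bears (B): 40.71 + 171.22 + 404.72 + 1051.88 = 1668.53
Landed cost (B) = invoice 202760.00 + 1668.53 + duty 15007.25 = 219435.78
Difference = |247074.90 − 219435.78| = 27639.12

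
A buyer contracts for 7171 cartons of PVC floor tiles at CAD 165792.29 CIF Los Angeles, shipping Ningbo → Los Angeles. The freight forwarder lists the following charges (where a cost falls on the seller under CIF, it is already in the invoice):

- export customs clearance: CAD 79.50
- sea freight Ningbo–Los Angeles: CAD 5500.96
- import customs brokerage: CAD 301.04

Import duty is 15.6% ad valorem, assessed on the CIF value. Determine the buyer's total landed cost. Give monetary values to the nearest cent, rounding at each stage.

CIF: the seller pays costs through ocean freight and marine insurance to the destination port.
Already in the invoice (seller's account under CIF): export clearance, freight — exclude.
The CIF price already equals the CIF value: 165792.29
Import duty = 165792.29 × 15.6% = 25863.60
Buyer bears: brokerage 301.04 + duty 25863.60 = 26164.64
Landed cost = invoice 165792.29 + 26164.64 = 191956.93

Total landed cost: CAD 191956.93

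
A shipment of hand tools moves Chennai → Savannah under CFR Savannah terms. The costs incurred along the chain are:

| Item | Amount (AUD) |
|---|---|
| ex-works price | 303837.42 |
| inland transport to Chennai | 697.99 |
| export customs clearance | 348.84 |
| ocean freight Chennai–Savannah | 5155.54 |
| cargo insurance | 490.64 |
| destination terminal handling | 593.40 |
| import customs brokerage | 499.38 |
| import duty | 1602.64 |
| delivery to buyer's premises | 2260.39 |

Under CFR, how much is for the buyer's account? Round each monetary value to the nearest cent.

Buyer's account: AUD 5446.45

CFR: the seller pays costs through ocean freight to the destination port, but not insurance.
Seller's account: goods 303837.42 + inland to port 697.99 + export clearance 348.84 + freight 5155.54 = 310039.79
Buyer's account: insurance 490.64 + destination terminal 593.40 + brokerage 499.38 + duty 1602.64 + delivery 2260.39 = 5446.45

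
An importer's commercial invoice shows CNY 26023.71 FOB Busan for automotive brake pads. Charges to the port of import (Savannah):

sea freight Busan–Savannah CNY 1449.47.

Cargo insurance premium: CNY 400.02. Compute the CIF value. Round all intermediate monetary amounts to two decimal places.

CIF value: CNY 27873.20

CIF = FOB price + freight + insurance
CIF = 26023.71 + 1449.47 + 400.02 = 27873.20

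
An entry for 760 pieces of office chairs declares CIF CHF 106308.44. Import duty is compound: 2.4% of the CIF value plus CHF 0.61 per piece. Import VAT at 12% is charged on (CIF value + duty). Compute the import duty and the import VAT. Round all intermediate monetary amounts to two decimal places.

Import duty: CHF 3015.00; import VAT: CHF 13118.81

Ad valorem component: 106308.44 × 2.4% = 2551.40
Specific component: 760 × 0.61 = 463.60
Import duty = 2551.40 + 463.60 = 3015.00
VAT base = CIF + duty = 106308.44 + 3015.00 = 109323.44
Import VAT = 109323.44 × 12% = 13118.81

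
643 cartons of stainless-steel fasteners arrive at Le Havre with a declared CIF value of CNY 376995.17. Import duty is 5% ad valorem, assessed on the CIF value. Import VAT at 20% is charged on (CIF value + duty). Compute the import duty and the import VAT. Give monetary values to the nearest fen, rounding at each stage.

Import duty: CNY 18849.76; import VAT: CNY 79168.99

Import duty = 376995.17 × 5% = 18849.76
VAT base = CIF + duty = 376995.17 + 18849.76 = 395844.93
Import VAT = 395844.93 × 20% = 79168.99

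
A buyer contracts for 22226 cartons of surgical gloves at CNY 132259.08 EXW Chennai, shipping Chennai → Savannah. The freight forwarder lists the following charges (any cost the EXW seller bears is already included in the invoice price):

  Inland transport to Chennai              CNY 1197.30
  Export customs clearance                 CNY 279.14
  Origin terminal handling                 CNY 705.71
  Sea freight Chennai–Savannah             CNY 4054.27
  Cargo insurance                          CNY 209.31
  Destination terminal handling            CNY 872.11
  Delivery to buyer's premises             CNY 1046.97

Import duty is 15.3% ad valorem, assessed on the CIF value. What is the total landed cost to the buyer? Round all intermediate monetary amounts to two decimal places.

Total landed cost: CNY 161845.73

EXW: the seller makes goods available at their premises; the buyer bears all onward costs.
CIF value = EXW price + inland to port + export clearance + origin terminal + freight + insurance = 132259.08 + 1197.30 + 279.14 + 705.71 + 4054.27 + 209.31 = 138704.81
Import duty = 138704.81 × 15.3% = 21221.84
Buyer bears: inland to port 1197.30 + export clearance 279.14 + origin terminal 705.71 + freight 4054.27 + insurance 209.31 + destination terminal 872.11 + delivery 1046.97 + duty 21221.84 = 29586.65
Landed cost = invoice 132259.08 + 29586.65 = 161845.73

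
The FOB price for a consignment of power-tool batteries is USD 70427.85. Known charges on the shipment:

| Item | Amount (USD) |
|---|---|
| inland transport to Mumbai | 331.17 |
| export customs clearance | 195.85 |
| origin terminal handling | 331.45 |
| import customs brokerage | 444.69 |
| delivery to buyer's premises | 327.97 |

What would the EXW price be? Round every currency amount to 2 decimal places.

EXW price: USD 69569.38

Not relevant to the conversion: brokerage, delivery — on the buyer under both terms; not part of either seller's price.
From FOB to EXW, the seller no longer bears: inland to port, export clearance, origin terminal.
EXW price = 70427.85 − 331.17 − 195.85 − 331.45 = 69569.38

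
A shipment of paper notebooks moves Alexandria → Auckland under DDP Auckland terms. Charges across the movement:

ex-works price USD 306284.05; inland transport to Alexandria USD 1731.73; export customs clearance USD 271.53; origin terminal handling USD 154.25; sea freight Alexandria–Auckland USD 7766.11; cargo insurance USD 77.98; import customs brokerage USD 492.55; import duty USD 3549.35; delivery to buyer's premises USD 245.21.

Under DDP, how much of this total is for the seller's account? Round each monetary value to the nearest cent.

DDP: the seller bears all costs including import duty.
Seller's account: goods 306284.05 + inland to port 1731.73 + export clearance 271.53 + origin terminal 154.25 + freight 7766.11 + insurance 77.98 + brokerage 492.55 + duty 3549.35 + delivery 245.21 = 320572.76
Buyer's account: 0.00

Seller's account: USD 320572.76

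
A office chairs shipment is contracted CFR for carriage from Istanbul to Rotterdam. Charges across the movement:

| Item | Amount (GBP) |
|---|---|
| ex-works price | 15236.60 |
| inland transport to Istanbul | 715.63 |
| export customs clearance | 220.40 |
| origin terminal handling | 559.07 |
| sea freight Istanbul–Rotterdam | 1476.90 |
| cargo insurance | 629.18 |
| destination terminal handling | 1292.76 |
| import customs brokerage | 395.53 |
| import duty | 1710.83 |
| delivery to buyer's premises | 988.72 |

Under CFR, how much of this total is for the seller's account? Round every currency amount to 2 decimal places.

CFR: the seller pays costs through ocean freight to the destination port, but not insurance.
Seller's account: goods 15236.60 + inland to port 715.63 + export clearance 220.40 + origin terminal 559.07 + freight 1476.90 = 18208.60
Buyer's account: insurance 629.18 + destination terminal 1292.76 + brokerage 395.53 + duty 1710.83 + delivery 988.72 = 5017.02

Seller's account: GBP 18208.60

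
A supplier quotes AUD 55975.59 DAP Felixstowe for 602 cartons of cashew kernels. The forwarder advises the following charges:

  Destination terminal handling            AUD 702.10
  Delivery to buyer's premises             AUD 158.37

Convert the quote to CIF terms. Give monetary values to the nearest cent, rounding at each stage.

From DAP to CIF, the seller no longer bears: destination terminal, delivery.
CIF price = 55975.59 − 702.10 − 158.37 = 55115.12

CIF price: AUD 55115.12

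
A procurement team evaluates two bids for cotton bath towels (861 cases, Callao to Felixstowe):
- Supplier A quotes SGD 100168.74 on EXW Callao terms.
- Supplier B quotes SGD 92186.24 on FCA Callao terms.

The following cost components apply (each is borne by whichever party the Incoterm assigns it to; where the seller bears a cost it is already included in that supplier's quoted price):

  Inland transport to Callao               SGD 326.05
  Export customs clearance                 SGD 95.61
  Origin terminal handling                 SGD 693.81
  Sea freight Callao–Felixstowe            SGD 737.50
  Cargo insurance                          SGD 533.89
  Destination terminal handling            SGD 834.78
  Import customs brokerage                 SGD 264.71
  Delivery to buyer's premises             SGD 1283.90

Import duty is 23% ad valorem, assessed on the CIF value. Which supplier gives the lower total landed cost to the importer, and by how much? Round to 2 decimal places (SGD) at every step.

Supplier B is cheaper by SGD 10337.12

Supplier A (EXW):
CIF value = EXW price + inland to port + export clearance + origin terminal + freight + insurance = 100168.74 + 326.05 + 95.61 + 693.81 + 737.50 + 533.89 = 102555.60
Import duty = 102555.60 × 23% = 23587.79
Buyer bears (A): 326.05 + 95.61 + 693.81 + 737.50 + 533.89 + 834.78 + 264.71 + 1283.90 = 4770.25
Landed cost (A) = invoice 100168.74 + 4770.25 + duty 23587.79 = 128526.78
Supplier B (FCA):
CIF value = FCA price + origin terminal + freight + insurance = 92186.24 + 693.81 + 737.50 + 533.89 = 94151.44
Import duty = 94151.44 × 23% = 21654.83
Buyer bears (B): 693.81 + 737.50 + 533.89 + 834.78 + 264.71 + 1283.90 = 4348.59
Landed cost (B) = invoice 92186.24 + 4348.59 + duty 21654.83 = 118189.66
Difference = |128526.78 − 118189.66| = 10337.12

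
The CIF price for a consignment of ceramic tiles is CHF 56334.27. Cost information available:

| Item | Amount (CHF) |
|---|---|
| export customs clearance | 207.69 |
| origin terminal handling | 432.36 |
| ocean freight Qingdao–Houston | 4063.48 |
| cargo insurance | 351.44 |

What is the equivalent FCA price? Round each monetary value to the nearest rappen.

FCA price: CHF 51486.99

Not relevant to the conversion: export clearance — on the seller under both CIF and FCA; already in the CIF price and stays in the FCA price.
From CIF to FCA, the seller no longer bears: origin terminal, freight, insurance.
FCA price = 56334.27 − 432.36 − 4063.48 − 351.44 = 51486.99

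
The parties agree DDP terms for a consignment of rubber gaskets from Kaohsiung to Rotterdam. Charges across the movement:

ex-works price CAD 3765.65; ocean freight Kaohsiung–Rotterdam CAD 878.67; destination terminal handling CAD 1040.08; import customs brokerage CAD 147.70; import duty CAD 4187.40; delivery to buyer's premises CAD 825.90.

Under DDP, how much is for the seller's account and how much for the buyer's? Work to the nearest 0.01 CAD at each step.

Seller: CAD 10845.40; buyer: CAD 0.00

DDP: the seller bears all costs including import duty.
Seller's account: goods 3765.65 + freight 878.67 + destination terminal 1040.08 + brokerage 147.70 + duty 4187.40 + delivery 825.90 = 10845.40
Buyer's account: 0.00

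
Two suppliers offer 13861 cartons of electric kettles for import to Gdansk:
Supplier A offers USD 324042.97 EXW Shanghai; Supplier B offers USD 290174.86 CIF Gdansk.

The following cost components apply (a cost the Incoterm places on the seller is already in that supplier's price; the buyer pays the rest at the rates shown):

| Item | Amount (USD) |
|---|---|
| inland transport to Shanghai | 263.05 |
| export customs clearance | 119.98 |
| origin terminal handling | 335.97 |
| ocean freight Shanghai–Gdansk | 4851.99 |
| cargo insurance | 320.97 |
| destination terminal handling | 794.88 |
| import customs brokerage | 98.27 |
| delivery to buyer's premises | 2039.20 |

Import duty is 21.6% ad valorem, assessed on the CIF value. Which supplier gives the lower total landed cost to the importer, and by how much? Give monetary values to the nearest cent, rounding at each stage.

Supplier A (EXW):
CIF value = EXW price + inland to port + export clearance + origin terminal + freight + insurance = 324042.97 + 263.05 + 119.98 + 335.97 + 4851.99 + 320.97 = 329934.93
Import duty = 329934.93 × 21.6% = 71265.94
Buyer bears (A): 263.05 + 119.98 + 335.97 + 4851.99 + 320.97 + 794.88 + 98.27 + 2039.20 = 8824.31
Landed cost (A) = invoice 324042.97 + 8824.31 + duty 71265.94 = 404133.22
Supplier B (CIF):
The CIF price already equals the CIF value: 290174.86
Import duty = 290174.86 × 21.6% = 62677.77
Buyer bears (B): 794.88 + 98.27 + 2039.20 = 2932.35
Landed cost (B) = invoice 290174.86 + 2932.35 + duty 62677.77 = 355784.98
Difference = |404133.22 − 355784.98| = 48348.24

Supplier B is cheaper by USD 48348.24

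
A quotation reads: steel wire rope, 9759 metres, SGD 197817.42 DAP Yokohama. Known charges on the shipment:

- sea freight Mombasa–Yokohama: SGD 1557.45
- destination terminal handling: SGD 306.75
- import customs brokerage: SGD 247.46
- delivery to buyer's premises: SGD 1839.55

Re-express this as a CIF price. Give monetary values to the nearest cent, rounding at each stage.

CIF price: SGD 195671.12

Not relevant to the conversion: freight — on the seller under both DAP and CIF; already in the DAP price and stays in the CIF price. brokerage — on the buyer under both terms; not part of either seller's price.
From DAP to CIF, the seller no longer bears: destination terminal, delivery.
CIF price = 197817.42 − 306.75 − 1839.55 = 195671.12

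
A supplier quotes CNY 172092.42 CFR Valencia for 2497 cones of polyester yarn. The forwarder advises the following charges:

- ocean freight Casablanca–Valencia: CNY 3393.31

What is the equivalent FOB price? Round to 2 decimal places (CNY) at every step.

From CFR to FOB, the seller no longer bears: freight.
FOB price = 172092.42 − 3393.31 = 168699.11

FOB price: CNY 168699.11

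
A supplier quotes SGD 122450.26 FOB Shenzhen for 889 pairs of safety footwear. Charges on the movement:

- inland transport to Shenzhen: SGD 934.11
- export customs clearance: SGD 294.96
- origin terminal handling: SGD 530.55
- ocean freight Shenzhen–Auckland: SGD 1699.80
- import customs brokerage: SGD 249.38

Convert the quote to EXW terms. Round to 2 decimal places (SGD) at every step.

EXW price: SGD 120690.64

Not relevant to the conversion: brokerage, freight — on the buyer under both terms; not part of either seller's price.
From FOB to EXW, the seller no longer bears: inland to port, export clearance, origin terminal.
EXW price = 122450.26 − 934.11 − 294.96 − 530.55 = 120690.64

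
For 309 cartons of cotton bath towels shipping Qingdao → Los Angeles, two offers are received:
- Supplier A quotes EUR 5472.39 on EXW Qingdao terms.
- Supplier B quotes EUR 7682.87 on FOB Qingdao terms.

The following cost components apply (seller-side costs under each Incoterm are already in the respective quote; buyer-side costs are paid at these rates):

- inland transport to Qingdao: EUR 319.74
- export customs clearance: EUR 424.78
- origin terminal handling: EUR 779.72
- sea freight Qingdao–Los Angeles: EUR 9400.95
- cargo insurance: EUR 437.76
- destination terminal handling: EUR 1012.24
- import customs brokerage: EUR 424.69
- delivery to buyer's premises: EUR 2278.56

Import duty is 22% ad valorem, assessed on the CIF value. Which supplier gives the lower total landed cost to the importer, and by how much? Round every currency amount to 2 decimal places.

Supplier A is cheaper by EUR 837.22

Supplier A (EXW):
CIF value = EXW price + inland to port + export clearance + origin terminal + freight + insurance = 5472.39 + 319.74 + 424.78 + 779.72 + 9400.95 + 437.76 = 16835.34
Import duty = 16835.34 × 22% = 3703.77
Buyer bears (A): 319.74 + 424.78 + 779.72 + 9400.95 + 437.76 + 1012.24 + 424.69 + 2278.56 = 15078.44
Landed cost (A) = invoice 5472.39 + 15078.44 + duty 3703.77 = 24254.60
Supplier B (FOB):
CIF value = FOB price + freight + insurance = 7682.87 + 9400.95 + 437.76 = 17521.58
Import duty = 17521.58 × 22% = 3854.75
Buyer bears (B): 9400.95 + 437.76 + 1012.24 + 424.69 + 2278.56 = 13554.20
Landed cost (B) = invoice 7682.87 + 13554.20 + duty 3854.75 = 25091.82
Difference = |24254.60 − 25091.82| = 837.22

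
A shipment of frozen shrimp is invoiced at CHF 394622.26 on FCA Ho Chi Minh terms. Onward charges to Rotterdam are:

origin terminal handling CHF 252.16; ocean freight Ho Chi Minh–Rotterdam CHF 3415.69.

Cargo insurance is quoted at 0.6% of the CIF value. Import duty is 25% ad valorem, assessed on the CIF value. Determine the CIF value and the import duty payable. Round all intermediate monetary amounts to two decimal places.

Let C be the CIF value. C = FCA price + pre-shipment costs + freight + 0.6% × C
C − 0.6% × C = 394622.26 + 252.16 + 3415.69
0.994 × C = 398290.11
C = 398290.11 / 0.994 = 400694.28
Insurance premium = 0.6% × 400694.28 = 2404.17
Import duty = 400694.28 × 25% = 100173.57

CIF value: CHF 400694.28; import duty: CHF 100173.57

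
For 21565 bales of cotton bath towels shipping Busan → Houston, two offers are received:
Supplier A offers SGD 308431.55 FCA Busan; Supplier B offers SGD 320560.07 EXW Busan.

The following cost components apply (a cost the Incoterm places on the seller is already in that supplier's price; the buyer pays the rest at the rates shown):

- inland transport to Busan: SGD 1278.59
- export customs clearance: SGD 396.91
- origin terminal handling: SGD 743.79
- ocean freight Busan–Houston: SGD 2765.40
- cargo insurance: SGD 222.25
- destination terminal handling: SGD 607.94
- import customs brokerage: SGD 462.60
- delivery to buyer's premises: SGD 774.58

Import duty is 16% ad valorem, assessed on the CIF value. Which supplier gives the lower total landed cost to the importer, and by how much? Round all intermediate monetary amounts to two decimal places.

Supplier A (FCA):
CIF value = FCA price + origin terminal + freight + insurance = 308431.55 + 743.79 + 2765.40 + 222.25 = 312162.99
Import duty = 312162.99 × 16% = 49946.08
Buyer bears (A): 743.79 + 2765.40 + 222.25 + 607.94 + 462.60 + 774.58 = 5576.56
Landed cost (A) = invoice 308431.55 + 5576.56 + duty 49946.08 = 363954.19
Supplier B (EXW):
CIF value = EXW price + inland to port + export clearance + origin terminal + freight + insurance = 320560.07 + 1278.59 + 396.91 + 743.79 + 2765.40 + 222.25 = 325967.01
Import duty = 325967.01 × 16% = 52154.72
Buyer bears (B): 1278.59 + 396.91 + 743.79 + 2765.40 + 222.25 + 607.94 + 462.60 + 774.58 = 7252.06
Landed cost (B) = invoice 320560.07 + 7252.06 + duty 52154.72 = 379966.85
Difference = |363954.19 − 379966.85| = 16012.66

Supplier A is cheaper by SGD 16012.66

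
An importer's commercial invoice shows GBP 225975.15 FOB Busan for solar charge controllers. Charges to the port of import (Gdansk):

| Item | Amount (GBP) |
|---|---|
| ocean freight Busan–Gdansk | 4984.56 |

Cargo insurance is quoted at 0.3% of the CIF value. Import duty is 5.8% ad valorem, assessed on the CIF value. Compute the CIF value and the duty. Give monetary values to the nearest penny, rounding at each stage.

Let C be the CIF value. C = FOB price + freight + 0.3% × C
C − 0.3% × C = 225975.15 + 4984.56
0.997 × C = 230959.71
C = 230959.71 / 0.997 = 231654.67
Insurance premium = 0.3% × 231654.67 = 694.96
Import duty = 231654.67 × 5.8% = 13435.97

CIF value: GBP 231654.67; import duty: GBP 13435.97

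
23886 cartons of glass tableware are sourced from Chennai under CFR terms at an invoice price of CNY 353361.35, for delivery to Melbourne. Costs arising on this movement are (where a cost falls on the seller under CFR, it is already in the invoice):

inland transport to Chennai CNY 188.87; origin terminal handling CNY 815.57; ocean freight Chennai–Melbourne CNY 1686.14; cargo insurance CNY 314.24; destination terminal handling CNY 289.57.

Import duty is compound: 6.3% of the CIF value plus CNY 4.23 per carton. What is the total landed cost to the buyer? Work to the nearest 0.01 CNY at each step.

Total landed cost: CNY 477284.50

CFR: the seller pays costs through ocean freight to the destination port, but not insurance.
Already in the invoice (seller's account under CFR): inland to port, origin terminal, freight — exclude.
CIF value = CFR price + insurance = 353361.35 + 314.24 = 353675.59
Ad valorem component: 353675.59 × 6.3% = 22281.56
Specific component: 23886 × 4.23 = 101037.78
Import duty = 22281.56 + 101037.78 = 123319.34
Buyer bears: insurance 314.24 + destination terminal 289.57 + duty 123319.34 = 123923.15
Landed cost = invoice 353361.35 + 123923.15 = 477284.50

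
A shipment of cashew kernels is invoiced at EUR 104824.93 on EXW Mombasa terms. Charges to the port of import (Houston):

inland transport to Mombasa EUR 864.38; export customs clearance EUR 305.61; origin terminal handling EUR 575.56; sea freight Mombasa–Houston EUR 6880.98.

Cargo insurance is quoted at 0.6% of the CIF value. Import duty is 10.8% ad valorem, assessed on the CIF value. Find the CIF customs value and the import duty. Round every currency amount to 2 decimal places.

Let C be the CIF value. C = EXW price + pre-shipment costs + freight + 0.6% × C
C − 0.6% × C = 104824.93 + 864.38 + 305.61 + 575.56 + 6880.98
0.994 × C = 113451.46
C = 113451.46 / 0.994 = 114136.28
Insurance premium = 0.6% × 114136.28 = 684.82
Import duty = 114136.28 × 10.8% = 12326.72

CIF value: EUR 114136.28; import duty: EUR 12326.72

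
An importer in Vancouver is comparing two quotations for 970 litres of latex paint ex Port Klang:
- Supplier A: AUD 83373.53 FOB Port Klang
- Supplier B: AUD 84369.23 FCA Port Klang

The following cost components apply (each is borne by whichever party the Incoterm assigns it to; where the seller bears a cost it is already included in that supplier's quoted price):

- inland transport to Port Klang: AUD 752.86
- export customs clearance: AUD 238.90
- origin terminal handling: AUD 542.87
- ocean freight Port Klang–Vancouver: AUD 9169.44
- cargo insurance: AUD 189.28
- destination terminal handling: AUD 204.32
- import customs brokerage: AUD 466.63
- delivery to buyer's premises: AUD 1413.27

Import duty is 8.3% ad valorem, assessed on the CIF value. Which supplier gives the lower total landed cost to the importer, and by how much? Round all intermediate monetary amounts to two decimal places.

Supplier A (FOB):
CIF value = FOB price + freight + insurance = 83373.53 + 9169.44 + 189.28 = 92732.25
Import duty = 92732.25 × 8.3% = 7696.78
Buyer bears (A): 9169.44 + 189.28 + 204.32 + 466.63 + 1413.27 = 11442.94
Landed cost (A) = invoice 83373.53 + 11442.94 + duty 7696.78 = 102513.25
Supplier B (FCA):
CIF value = FCA price + origin terminal + freight + insurance = 84369.23 + 542.87 + 9169.44 + 189.28 = 94270.82
Import duty = 94270.82 × 8.3% = 7824.48
Buyer bears (B): 542.87 + 9169.44 + 189.28 + 204.32 + 466.63 + 1413.27 = 11985.81
Landed cost (B) = invoice 84369.23 + 11985.81 + duty 7824.48 = 104179.52
Difference = |102513.25 − 104179.52| = 1666.27

Supplier A is cheaper by AUD 1666.27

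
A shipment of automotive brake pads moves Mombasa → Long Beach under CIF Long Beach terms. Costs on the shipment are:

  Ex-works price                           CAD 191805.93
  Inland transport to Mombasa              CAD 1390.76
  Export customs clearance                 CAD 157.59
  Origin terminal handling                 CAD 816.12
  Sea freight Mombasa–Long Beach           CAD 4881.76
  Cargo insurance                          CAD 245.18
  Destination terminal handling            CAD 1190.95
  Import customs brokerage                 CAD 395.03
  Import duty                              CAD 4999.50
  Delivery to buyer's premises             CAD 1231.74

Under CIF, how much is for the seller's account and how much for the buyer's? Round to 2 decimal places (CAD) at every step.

Seller: CAD 199297.34; buyer: CAD 7817.22

CIF: the seller pays costs through ocean freight and marine insurance to the destination port.
Seller's account: goods 191805.93 + inland to port 1390.76 + export clearance 157.59 + origin terminal 816.12 + freight 4881.76 + insurance 245.18 = 199297.34
Buyer's account: destination terminal 1190.95 + brokerage 395.03 + duty 4999.50 + delivery 1231.74 = 7817.22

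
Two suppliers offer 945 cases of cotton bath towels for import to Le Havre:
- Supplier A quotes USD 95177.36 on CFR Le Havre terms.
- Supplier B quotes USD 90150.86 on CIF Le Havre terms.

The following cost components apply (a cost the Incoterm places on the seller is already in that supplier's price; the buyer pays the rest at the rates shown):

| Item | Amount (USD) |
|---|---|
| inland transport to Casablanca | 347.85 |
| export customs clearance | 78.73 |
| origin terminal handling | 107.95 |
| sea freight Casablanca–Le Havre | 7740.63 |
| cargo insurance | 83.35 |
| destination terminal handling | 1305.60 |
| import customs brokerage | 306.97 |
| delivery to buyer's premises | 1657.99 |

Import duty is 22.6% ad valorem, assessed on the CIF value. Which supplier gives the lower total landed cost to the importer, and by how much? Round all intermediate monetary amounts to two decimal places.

Supplier B is cheaper by USD 6264.68

Supplier A (CFR):
CIF value = CFR price + insurance = 95177.36 + 83.35 = 95260.71
Import duty = 95260.71 × 22.6% = 21528.92
Buyer bears (A): 83.35 + 1305.60 + 306.97 + 1657.99 = 3353.91
Landed cost (A) = invoice 95177.36 + 3353.91 + duty 21528.92 = 120060.19
Supplier B (CIF):
The CIF price already equals the CIF value: 90150.86
Import duty = 90150.86 × 22.6% = 20374.09
Buyer bears (B): 1305.60 + 306.97 + 1657.99 = 3270.56
Landed cost (B) = invoice 90150.86 + 3270.56 + duty 20374.09 = 113795.51
Difference = |120060.19 − 113795.51| = 6264.68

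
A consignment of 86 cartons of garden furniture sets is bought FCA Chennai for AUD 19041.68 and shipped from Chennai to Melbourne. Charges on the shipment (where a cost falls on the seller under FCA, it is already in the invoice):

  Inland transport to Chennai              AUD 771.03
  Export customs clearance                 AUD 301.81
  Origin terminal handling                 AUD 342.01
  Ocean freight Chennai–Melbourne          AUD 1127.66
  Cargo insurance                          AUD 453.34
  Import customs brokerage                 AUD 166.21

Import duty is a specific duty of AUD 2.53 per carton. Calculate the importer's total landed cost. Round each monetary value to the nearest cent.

Total landed cost: AUD 21348.48

FCA: the seller delivers export-cleared goods to the carrier; the buyer bears costs from that point.
Already in the invoice (seller's account under FCA): inland to port, export clearance — exclude.
CIF value = FCA price + origin terminal + freight + insurance = 19041.68 + 342.01 + 1127.66 + 453.34 = 20964.69
Import duty = 86 × 2.53 = 217.58
Buyer bears: origin terminal 342.01 + freight 1127.66 + insurance 453.34 + brokerage 166.21 + duty 217.58 = 2306.80
Landed cost = invoice 19041.68 + 2306.80 = 21348.48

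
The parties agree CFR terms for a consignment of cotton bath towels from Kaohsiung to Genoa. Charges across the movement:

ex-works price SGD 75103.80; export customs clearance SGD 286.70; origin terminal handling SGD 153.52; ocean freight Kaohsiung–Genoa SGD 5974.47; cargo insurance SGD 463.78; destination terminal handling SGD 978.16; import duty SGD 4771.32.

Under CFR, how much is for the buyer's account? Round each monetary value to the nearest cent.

CFR: the seller pays costs through ocean freight to the destination port, but not insurance.
Seller's account: goods 75103.80 + export clearance 286.70 + origin terminal 153.52 + freight 5974.47 = 81518.49
Buyer's account: insurance 463.78 + destination terminal 978.16 + duty 4771.32 = 6213.26

Buyer's account: SGD 6213.26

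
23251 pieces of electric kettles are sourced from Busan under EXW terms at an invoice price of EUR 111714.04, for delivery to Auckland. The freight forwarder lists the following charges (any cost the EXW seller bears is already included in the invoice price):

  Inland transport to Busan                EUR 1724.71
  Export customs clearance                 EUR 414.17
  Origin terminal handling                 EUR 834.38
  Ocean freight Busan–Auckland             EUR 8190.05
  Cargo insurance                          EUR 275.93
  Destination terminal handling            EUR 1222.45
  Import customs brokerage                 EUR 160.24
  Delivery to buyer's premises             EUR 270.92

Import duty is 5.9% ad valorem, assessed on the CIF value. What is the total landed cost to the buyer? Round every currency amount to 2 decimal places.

Total landed cost: EUR 132072.93

EXW: the seller makes goods available at their premises; the buyer bears all onward costs.
CIF value = EXW price + inland to port + export clearance + origin terminal + freight + insurance = 111714.04 + 1724.71 + 414.17 + 834.38 + 8190.05 + 275.93 = 123153.28
Import duty = 123153.28 × 5.9% = 7266.04
Buyer bears: inland to port 1724.71 + export clearance 414.17 + origin terminal 834.38 + freight 8190.05 + insurance 275.93 + destination terminal 1222.45 + brokerage 160.24 + delivery 270.92 + duty 7266.04 = 20358.89
Landed cost = invoice 111714.04 + 20358.89 = 132072.93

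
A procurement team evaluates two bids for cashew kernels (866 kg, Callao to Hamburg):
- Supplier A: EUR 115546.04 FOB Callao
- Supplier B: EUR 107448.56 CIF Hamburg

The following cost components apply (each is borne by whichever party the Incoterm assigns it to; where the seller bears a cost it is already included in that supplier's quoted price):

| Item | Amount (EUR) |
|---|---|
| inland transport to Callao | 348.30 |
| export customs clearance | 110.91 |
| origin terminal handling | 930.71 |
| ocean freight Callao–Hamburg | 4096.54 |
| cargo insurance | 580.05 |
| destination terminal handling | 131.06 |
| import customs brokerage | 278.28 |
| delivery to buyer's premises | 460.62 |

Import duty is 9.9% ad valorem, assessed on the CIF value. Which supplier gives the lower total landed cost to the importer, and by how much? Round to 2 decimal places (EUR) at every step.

Supplier A (FOB):
CIF value = FOB price + freight + insurance = 115546.04 + 4096.54 + 580.05 = 120222.63
Import duty = 120222.63 × 9.9% = 11902.04
Buyer bears (A): 4096.54 + 580.05 + 131.06 + 278.28 + 460.62 = 5546.55
Landed cost (A) = invoice 115546.04 + 5546.55 + duty 11902.04 = 132994.63
Supplier B (CIF):
The CIF price already equals the CIF value: 107448.56
Import duty = 107448.56 × 9.9% = 10637.41
Buyer bears (B): 131.06 + 278.28 + 460.62 = 869.96
Landed cost (B) = invoice 107448.56 + 869.96 + duty 10637.41 = 118955.93
Difference = |132994.63 − 118955.93| = 14038.70

Supplier B is cheaper by EUR 14038.70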